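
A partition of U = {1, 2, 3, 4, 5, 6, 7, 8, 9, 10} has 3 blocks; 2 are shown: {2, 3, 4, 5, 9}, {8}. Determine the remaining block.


U = {1, 2, 3, 4, 5, 6, 7, 8, 9, 10}
Shown blocks: {2, 3, 4, 5, 9}, {8}
A partition's blocks are pairwise disjoint and cover U, so the missing block = U \ (union of shown blocks).
Union of shown blocks: {2, 3, 4, 5, 8, 9}
Missing block = U \ (union) = {1, 6, 7, 10}

{1, 6, 7, 10}


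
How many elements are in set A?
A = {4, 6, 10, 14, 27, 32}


Set A = {4, 6, 10, 14, 27, 32}
Listing elements: 4, 6, 10, 14, 27, 32
Counting: 6 elements
|A| = 6

6


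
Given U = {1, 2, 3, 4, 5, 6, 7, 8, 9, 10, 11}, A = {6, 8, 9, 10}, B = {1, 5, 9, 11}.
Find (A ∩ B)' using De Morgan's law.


U = {1, 2, 3, 4, 5, 6, 7, 8, 9, 10, 11}
A = {6, 8, 9, 10}, B = {1, 5, 9, 11}
A ∩ B = {9}
(A ∩ B)' = U \ (A ∩ B) = {1, 2, 3, 4, 5, 6, 7, 8, 10, 11}
Verification via A' ∪ B': A' = {1, 2, 3, 4, 5, 7, 11}, B' = {2, 3, 4, 6, 7, 8, 10}
A' ∪ B' = {1, 2, 3, 4, 5, 6, 7, 8, 10, 11} ✓

{1, 2, 3, 4, 5, 6, 7, 8, 10, 11}


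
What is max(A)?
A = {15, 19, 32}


Set A = {15, 19, 32}
Elements in ascending order: 15, 19, 32
The largest element is 32.

32


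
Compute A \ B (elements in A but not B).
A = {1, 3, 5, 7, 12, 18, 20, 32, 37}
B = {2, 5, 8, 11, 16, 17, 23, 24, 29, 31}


Set A = {1, 3, 5, 7, 12, 18, 20, 32, 37}
Set B = {2, 5, 8, 11, 16, 17, 23, 24, 29, 31}
A \ B includes elements in A that are not in B.
Check each element of A:
1 (not in B, keep), 3 (not in B, keep), 5 (in B, remove), 7 (not in B, keep), 12 (not in B, keep), 18 (not in B, keep), 20 (not in B, keep), 32 (not in B, keep), 37 (not in B, keep)
A \ B = {1, 3, 7, 12, 18, 20, 32, 37}

{1, 3, 7, 12, 18, 20, 32, 37}


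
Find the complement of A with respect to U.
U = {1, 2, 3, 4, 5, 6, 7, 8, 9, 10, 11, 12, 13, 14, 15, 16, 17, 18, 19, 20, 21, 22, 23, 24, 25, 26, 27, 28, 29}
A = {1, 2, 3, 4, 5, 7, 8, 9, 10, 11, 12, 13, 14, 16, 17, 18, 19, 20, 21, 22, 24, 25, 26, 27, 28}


Universal set U = {1, 2, 3, 4, 5, 6, 7, 8, 9, 10, 11, 12, 13, 14, 15, 16, 17, 18, 19, 20, 21, 22, 23, 24, 25, 26, 27, 28, 29}
Set A = {1, 2, 3, 4, 5, 7, 8, 9, 10, 11, 12, 13, 14, 16, 17, 18, 19, 20, 21, 22, 24, 25, 26, 27, 28}
A' = U \ A = elements in U but not in A
Checking each element of U:
1 (in A, exclude), 2 (in A, exclude), 3 (in A, exclude), 4 (in A, exclude), 5 (in A, exclude), 6 (not in A, include), 7 (in A, exclude), 8 (in A, exclude), 9 (in A, exclude), 10 (in A, exclude), 11 (in A, exclude), 12 (in A, exclude), 13 (in A, exclude), 14 (in A, exclude), 15 (not in A, include), 16 (in A, exclude), 17 (in A, exclude), 18 (in A, exclude), 19 (in A, exclude), 20 (in A, exclude), 21 (in A, exclude), 22 (in A, exclude), 23 (not in A, include), 24 (in A, exclude), 25 (in A, exclude), 26 (in A, exclude), 27 (in A, exclude), 28 (in A, exclude), 29 (not in A, include)
A' = {6, 15, 23, 29}

{6, 15, 23, 29}


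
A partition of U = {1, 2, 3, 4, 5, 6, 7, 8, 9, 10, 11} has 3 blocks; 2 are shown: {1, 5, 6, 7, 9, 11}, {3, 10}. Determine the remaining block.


U = {1, 2, 3, 4, 5, 6, 7, 8, 9, 10, 11}
Shown blocks: {1, 5, 6, 7, 9, 11}, {3, 10}
A partition's blocks are pairwise disjoint and cover U, so the missing block = U \ (union of shown blocks).
Union of shown blocks: {1, 3, 5, 6, 7, 9, 10, 11}
Missing block = U \ (union) = {2, 4, 8}

{2, 4, 8}


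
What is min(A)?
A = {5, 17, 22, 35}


Set A = {5, 17, 22, 35}
Elements in ascending order: 5, 17, 22, 35
The smallest element is 5.

5


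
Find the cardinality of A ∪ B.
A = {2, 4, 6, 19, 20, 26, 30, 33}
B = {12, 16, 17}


Set A = {2, 4, 6, 19, 20, 26, 30, 33}, |A| = 8
Set B = {12, 16, 17}, |B| = 3
A ∩ B = {}, |A ∩ B| = 0
|A ∪ B| = |A| + |B| - |A ∩ B| = 8 + 3 - 0 = 11

11


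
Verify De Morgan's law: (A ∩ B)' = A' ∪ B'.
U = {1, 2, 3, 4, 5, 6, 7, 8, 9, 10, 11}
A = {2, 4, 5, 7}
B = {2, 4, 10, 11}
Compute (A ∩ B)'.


U = {1, 2, 3, 4, 5, 6, 7, 8, 9, 10, 11}
A = {2, 4, 5, 7}, B = {2, 4, 10, 11}
A ∩ B = {2, 4}
(A ∩ B)' = U \ (A ∩ B) = {1, 3, 5, 6, 7, 8, 9, 10, 11}
Verification via A' ∪ B': A' = {1, 3, 6, 8, 9, 10, 11}, B' = {1, 3, 5, 6, 7, 8, 9}
A' ∪ B' = {1, 3, 5, 6, 7, 8, 9, 10, 11} ✓

{1, 3, 5, 6, 7, 8, 9, 10, 11}


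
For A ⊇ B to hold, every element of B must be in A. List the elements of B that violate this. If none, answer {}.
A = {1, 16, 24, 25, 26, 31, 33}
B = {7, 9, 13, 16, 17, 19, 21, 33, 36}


Set A = {1, 16, 24, 25, 26, 31, 33}
Set B = {7, 9, 13, 16, 17, 19, 21, 33, 36}
Check each element of B against A:
7 ∉ A (include), 9 ∉ A (include), 13 ∉ A (include), 16 ∈ A, 17 ∉ A (include), 19 ∉ A (include), 21 ∉ A (include), 33 ∈ A, 36 ∉ A (include)
Elements of B not in A: {7, 9, 13, 17, 19, 21, 36}

{7, 9, 13, 17, 19, 21, 36}


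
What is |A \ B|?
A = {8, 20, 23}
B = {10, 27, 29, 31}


Set A = {8, 20, 23}
Set B = {10, 27, 29, 31}
A \ B = {8, 20, 23}
|A \ B| = 3

3


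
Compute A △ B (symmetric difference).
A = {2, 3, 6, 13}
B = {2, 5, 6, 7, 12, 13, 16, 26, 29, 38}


Set A = {2, 3, 6, 13}
Set B = {2, 5, 6, 7, 12, 13, 16, 26, 29, 38}
A △ B = (A \ B) ∪ (B \ A)
Elements in A but not B: {3}
Elements in B but not A: {5, 7, 12, 16, 26, 29, 38}
A △ B = {3, 5, 7, 12, 16, 26, 29, 38}

{3, 5, 7, 12, 16, 26, 29, 38}


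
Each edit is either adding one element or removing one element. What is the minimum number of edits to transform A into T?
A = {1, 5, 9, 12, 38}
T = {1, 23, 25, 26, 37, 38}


Set A = {1, 5, 9, 12, 38}
Set T = {1, 23, 25, 26, 37, 38}
Elements to remove from A (in A, not in T): {5, 9, 12} → 3 removals
Elements to add to A (in T, not in A): {23, 25, 26, 37} → 4 additions
Total edits = 3 + 4 = 7

7


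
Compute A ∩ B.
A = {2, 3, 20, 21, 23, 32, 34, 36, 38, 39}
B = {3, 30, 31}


Set A = {2, 3, 20, 21, 23, 32, 34, 36, 38, 39}
Set B = {3, 30, 31}
A ∩ B includes only elements in both sets.
Check each element of A against B:
2 ✗, 3 ✓, 20 ✗, 21 ✗, 23 ✗, 32 ✗, 34 ✗, 36 ✗, 38 ✗, 39 ✗
A ∩ B = {3}

{3}


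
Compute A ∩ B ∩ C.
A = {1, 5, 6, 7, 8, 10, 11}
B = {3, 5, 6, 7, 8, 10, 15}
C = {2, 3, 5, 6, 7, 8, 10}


Set A = {1, 5, 6, 7, 8, 10, 11}
Set B = {3, 5, 6, 7, 8, 10, 15}
Set C = {2, 3, 5, 6, 7, 8, 10}
First, A ∩ B = {5, 6, 7, 8, 10}
Then, (A ∩ B) ∩ C = {5, 6, 7, 8, 10}

{5, 6, 7, 8, 10}


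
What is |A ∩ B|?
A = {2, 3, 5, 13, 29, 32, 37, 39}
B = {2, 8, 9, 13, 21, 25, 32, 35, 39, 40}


Set A = {2, 3, 5, 13, 29, 32, 37, 39}
Set B = {2, 8, 9, 13, 21, 25, 32, 35, 39, 40}
A ∩ B = {2, 13, 32, 39}
|A ∩ B| = 4

4


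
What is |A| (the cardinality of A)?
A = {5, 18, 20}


Set A = {5, 18, 20}
Listing elements: 5, 18, 20
Counting: 3 elements
|A| = 3

3


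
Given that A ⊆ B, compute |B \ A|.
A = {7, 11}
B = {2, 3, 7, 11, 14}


Set A = {7, 11}, |A| = 2
Set B = {2, 3, 7, 11, 14}, |B| = 5
Since A ⊆ B: B \ A = {2, 3, 14}
|B| - |A| = 5 - 2 = 3

3


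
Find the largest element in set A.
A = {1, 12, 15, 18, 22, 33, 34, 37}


Set A = {1, 12, 15, 18, 22, 33, 34, 37}
Elements in ascending order: 1, 12, 15, 18, 22, 33, 34, 37
The largest element is 37.

37


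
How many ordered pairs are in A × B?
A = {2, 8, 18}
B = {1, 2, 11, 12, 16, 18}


Set A = {2, 8, 18} has 3 elements.
Set B = {1, 2, 11, 12, 16, 18} has 6 elements.
|A × B| = |A| × |B| = 3 × 6 = 18

18


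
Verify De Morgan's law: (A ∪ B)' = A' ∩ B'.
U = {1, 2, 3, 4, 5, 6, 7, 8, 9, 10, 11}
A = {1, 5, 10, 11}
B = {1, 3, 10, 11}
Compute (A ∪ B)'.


U = {1, 2, 3, 4, 5, 6, 7, 8, 9, 10, 11}
A = {1, 5, 10, 11}, B = {1, 3, 10, 11}
A ∪ B = {1, 3, 5, 10, 11}
(A ∪ B)' = U \ (A ∪ B) = {2, 4, 6, 7, 8, 9}
Verification via A' ∩ B': A' = {2, 3, 4, 6, 7, 8, 9}, B' = {2, 4, 5, 6, 7, 8, 9}
A' ∩ B' = {2, 4, 6, 7, 8, 9} ✓

{2, 4, 6, 7, 8, 9}


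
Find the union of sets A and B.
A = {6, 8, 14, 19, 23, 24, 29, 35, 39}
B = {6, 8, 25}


Set A = {6, 8, 14, 19, 23, 24, 29, 35, 39}
Set B = {6, 8, 25}
A ∪ B includes all elements in either set.
Elements from A: {6, 8, 14, 19, 23, 24, 29, 35, 39}
Elements from B not already included: {25}
A ∪ B = {6, 8, 14, 19, 23, 24, 25, 29, 35, 39}

{6, 8, 14, 19, 23, 24, 25, 29, 35, 39}


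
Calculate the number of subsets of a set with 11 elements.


The set has 11 elements.
The power set contains all possible subsets.
|P(A)| = 2^|A| = 2^11 = 2048

2048


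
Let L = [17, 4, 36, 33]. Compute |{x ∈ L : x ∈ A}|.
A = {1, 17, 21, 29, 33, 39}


Set A = {1, 17, 21, 29, 33, 39}
Candidates: [17, 4, 36, 33]
Check each candidate:
17 ∈ A, 4 ∉ A, 36 ∉ A, 33 ∈ A
Count of candidates in A: 2

2


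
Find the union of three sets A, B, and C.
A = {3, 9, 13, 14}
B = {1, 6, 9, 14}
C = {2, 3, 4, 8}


Set A = {3, 9, 13, 14}
Set B = {1, 6, 9, 14}
Set C = {2, 3, 4, 8}
First, A ∪ B = {1, 3, 6, 9, 13, 14}
Then, (A ∪ B) ∪ C = {1, 2, 3, 4, 6, 8, 9, 13, 14}

{1, 2, 3, 4, 6, 8, 9, 13, 14}


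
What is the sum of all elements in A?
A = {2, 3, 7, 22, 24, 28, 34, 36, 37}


Set A = {2, 3, 7, 22, 24, 28, 34, 36, 37}
Sum = 2 + 3 + 7 + 22 + 24 + 28 + 34 + 36 + 37 = 193

193


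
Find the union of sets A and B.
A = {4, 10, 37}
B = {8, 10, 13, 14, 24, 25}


Set A = {4, 10, 37}
Set B = {8, 10, 13, 14, 24, 25}
A ∪ B includes all elements in either set.
Elements from A: {4, 10, 37}
Elements from B not already included: {8, 13, 14, 24, 25}
A ∪ B = {4, 8, 10, 13, 14, 24, 25, 37}

{4, 8, 10, 13, 14, 24, 25, 37}


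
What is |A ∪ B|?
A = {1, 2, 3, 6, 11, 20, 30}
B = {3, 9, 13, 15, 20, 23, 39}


Set A = {1, 2, 3, 6, 11, 20, 30}, |A| = 7
Set B = {3, 9, 13, 15, 20, 23, 39}, |B| = 7
A ∩ B = {3, 20}, |A ∩ B| = 2
|A ∪ B| = |A| + |B| - |A ∩ B| = 7 + 7 - 2 = 12

12


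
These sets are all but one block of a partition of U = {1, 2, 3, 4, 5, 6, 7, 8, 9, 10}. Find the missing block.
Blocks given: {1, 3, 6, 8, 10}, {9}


U = {1, 2, 3, 4, 5, 6, 7, 8, 9, 10}
Shown blocks: {1, 3, 6, 8, 10}, {9}
A partition's blocks are pairwise disjoint and cover U, so the missing block = U \ (union of shown blocks).
Union of shown blocks: {1, 3, 6, 8, 9, 10}
Missing block = U \ (union) = {2, 4, 5, 7}

{2, 4, 5, 7}


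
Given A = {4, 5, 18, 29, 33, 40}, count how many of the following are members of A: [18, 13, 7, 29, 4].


Set A = {4, 5, 18, 29, 33, 40}
Candidates: [18, 13, 7, 29, 4]
Check each candidate:
18 ∈ A, 13 ∉ A, 7 ∉ A, 29 ∈ A, 4 ∈ A
Count of candidates in A: 3

3


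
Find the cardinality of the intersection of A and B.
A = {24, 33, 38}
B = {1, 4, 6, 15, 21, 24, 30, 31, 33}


Set A = {24, 33, 38}
Set B = {1, 4, 6, 15, 21, 24, 30, 31, 33}
A ∩ B = {24, 33}
|A ∩ B| = 2

2


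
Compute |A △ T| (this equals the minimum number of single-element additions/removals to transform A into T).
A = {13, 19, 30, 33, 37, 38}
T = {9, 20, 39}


Set A = {13, 19, 30, 33, 37, 38}
Set T = {9, 20, 39}
Elements to remove from A (in A, not in T): {13, 19, 30, 33, 37, 38} → 6 removals
Elements to add to A (in T, not in A): {9, 20, 39} → 3 additions
Total edits = 6 + 3 = 9

9


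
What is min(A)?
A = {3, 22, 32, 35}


Set A = {3, 22, 32, 35}
Elements in ascending order: 3, 22, 32, 35
The smallest element is 3.

3


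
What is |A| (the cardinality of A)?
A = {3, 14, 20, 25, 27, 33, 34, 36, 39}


Set A = {3, 14, 20, 25, 27, 33, 34, 36, 39}
Listing elements: 3, 14, 20, 25, 27, 33, 34, 36, 39
Counting: 9 elements
|A| = 9

9


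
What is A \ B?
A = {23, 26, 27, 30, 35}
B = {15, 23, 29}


Set A = {23, 26, 27, 30, 35}
Set B = {15, 23, 29}
A \ B includes elements in A that are not in B.
Check each element of A:
23 (in B, remove), 26 (not in B, keep), 27 (not in B, keep), 30 (not in B, keep), 35 (not in B, keep)
A \ B = {26, 27, 30, 35}

{26, 27, 30, 35}


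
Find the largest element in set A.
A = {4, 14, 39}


Set A = {4, 14, 39}
Elements in ascending order: 4, 14, 39
The largest element is 39.

39


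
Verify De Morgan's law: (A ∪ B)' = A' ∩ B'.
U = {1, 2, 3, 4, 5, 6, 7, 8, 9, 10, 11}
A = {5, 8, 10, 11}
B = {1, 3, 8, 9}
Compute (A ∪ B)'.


U = {1, 2, 3, 4, 5, 6, 7, 8, 9, 10, 11}
A = {5, 8, 10, 11}, B = {1, 3, 8, 9}
A ∪ B = {1, 3, 5, 8, 9, 10, 11}
(A ∪ B)' = U \ (A ∪ B) = {2, 4, 6, 7}
Verification via A' ∩ B': A' = {1, 2, 3, 4, 6, 7, 9}, B' = {2, 4, 5, 6, 7, 10, 11}
A' ∩ B' = {2, 4, 6, 7} ✓

{2, 4, 6, 7}


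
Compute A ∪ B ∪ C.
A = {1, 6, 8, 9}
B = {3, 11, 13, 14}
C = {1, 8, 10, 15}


Set A = {1, 6, 8, 9}
Set B = {3, 11, 13, 14}
Set C = {1, 8, 10, 15}
First, A ∪ B = {1, 3, 6, 8, 9, 11, 13, 14}
Then, (A ∪ B) ∪ C = {1, 3, 6, 8, 9, 10, 11, 13, 14, 15}

{1, 3, 6, 8, 9, 10, 11, 13, 14, 15}


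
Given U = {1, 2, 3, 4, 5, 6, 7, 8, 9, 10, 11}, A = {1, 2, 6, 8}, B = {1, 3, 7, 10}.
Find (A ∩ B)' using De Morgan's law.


U = {1, 2, 3, 4, 5, 6, 7, 8, 9, 10, 11}
A = {1, 2, 6, 8}, B = {1, 3, 7, 10}
A ∩ B = {1}
(A ∩ B)' = U \ (A ∩ B) = {2, 3, 4, 5, 6, 7, 8, 9, 10, 11}
Verification via A' ∪ B': A' = {3, 4, 5, 7, 9, 10, 11}, B' = {2, 4, 5, 6, 8, 9, 11}
A' ∪ B' = {2, 3, 4, 5, 6, 7, 8, 9, 10, 11} ✓

{2, 3, 4, 5, 6, 7, 8, 9, 10, 11}


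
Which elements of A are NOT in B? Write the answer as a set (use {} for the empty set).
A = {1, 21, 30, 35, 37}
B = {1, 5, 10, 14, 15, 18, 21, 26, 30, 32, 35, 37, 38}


Set A = {1, 21, 30, 35, 37}
Set B = {1, 5, 10, 14, 15, 18, 21, 26, 30, 32, 35, 37, 38}
Check each element of A against B:
1 ∈ B, 21 ∈ B, 30 ∈ B, 35 ∈ B, 37 ∈ B
Elements of A not in B: {}

{}


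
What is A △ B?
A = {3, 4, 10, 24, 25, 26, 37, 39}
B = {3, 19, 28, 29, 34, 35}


Set A = {3, 4, 10, 24, 25, 26, 37, 39}
Set B = {3, 19, 28, 29, 34, 35}
A △ B = (A \ B) ∪ (B \ A)
Elements in A but not B: {4, 10, 24, 25, 26, 37, 39}
Elements in B but not A: {19, 28, 29, 34, 35}
A △ B = {4, 10, 19, 24, 25, 26, 28, 29, 34, 35, 37, 39}

{4, 10, 19, 24, 25, 26, 28, 29, 34, 35, 37, 39}


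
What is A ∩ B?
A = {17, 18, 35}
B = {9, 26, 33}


Set A = {17, 18, 35}
Set B = {9, 26, 33}
A ∩ B includes only elements in both sets.
Check each element of A against B:
17 ✗, 18 ✗, 35 ✗
A ∩ B = {}

{}


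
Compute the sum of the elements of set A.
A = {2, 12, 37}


Set A = {2, 12, 37}
Sum = 2 + 12 + 37 = 51

51


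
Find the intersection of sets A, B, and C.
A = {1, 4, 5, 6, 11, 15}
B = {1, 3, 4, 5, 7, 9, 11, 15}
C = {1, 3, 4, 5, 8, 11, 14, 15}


Set A = {1, 4, 5, 6, 11, 15}
Set B = {1, 3, 4, 5, 7, 9, 11, 15}
Set C = {1, 3, 4, 5, 8, 11, 14, 15}
First, A ∩ B = {1, 4, 5, 11, 15}
Then, (A ∩ B) ∩ C = {1, 4, 5, 11, 15}

{1, 4, 5, 11, 15}


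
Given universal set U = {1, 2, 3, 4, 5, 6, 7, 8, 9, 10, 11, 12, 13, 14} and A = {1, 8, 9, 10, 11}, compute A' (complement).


Universal set U = {1, 2, 3, 4, 5, 6, 7, 8, 9, 10, 11, 12, 13, 14}
Set A = {1, 8, 9, 10, 11}
A' = U \ A = elements in U but not in A
Checking each element of U:
1 (in A, exclude), 2 (not in A, include), 3 (not in A, include), 4 (not in A, include), 5 (not in A, include), 6 (not in A, include), 7 (not in A, include), 8 (in A, exclude), 9 (in A, exclude), 10 (in A, exclude), 11 (in A, exclude), 12 (not in A, include), 13 (not in A, include), 14 (not in A, include)
A' = {2, 3, 4, 5, 6, 7, 12, 13, 14}

{2, 3, 4, 5, 6, 7, 12, 13, 14}


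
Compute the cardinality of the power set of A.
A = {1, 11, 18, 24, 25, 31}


Set A = {1, 11, 18, 24, 25, 31}
|A| = 6
The power set P(A) contains all subsets of A.
|P(A)| = 2^|A| = 2^6 = 64

64


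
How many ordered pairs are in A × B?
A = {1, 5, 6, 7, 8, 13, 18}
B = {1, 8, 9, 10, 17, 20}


Set A = {1, 5, 6, 7, 8, 13, 18} has 7 elements.
Set B = {1, 8, 9, 10, 17, 20} has 6 elements.
|A × B| = |A| × |B| = 7 × 6 = 42

42


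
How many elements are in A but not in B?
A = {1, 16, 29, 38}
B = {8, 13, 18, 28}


Set A = {1, 16, 29, 38}
Set B = {8, 13, 18, 28}
A \ B = {1, 16, 29, 38}
|A \ B| = 4

4


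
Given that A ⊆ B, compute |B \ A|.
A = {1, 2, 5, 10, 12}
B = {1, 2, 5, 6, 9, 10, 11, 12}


Set A = {1, 2, 5, 10, 12}, |A| = 5
Set B = {1, 2, 5, 6, 9, 10, 11, 12}, |B| = 8
Since A ⊆ B: B \ A = {6, 9, 11}
|B| - |A| = 8 - 5 = 3

3


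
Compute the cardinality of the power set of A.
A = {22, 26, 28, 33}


Set A = {22, 26, 28, 33}
|A| = 4
The power set P(A) contains all subsets of A.
|P(A)| = 2^|A| = 2^4 = 16

16


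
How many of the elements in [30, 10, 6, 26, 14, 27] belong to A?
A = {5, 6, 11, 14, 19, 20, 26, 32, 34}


Set A = {5, 6, 11, 14, 19, 20, 26, 32, 34}
Candidates: [30, 10, 6, 26, 14, 27]
Check each candidate:
30 ∉ A, 10 ∉ A, 6 ∈ A, 26 ∈ A, 14 ∈ A, 27 ∉ A
Count of candidates in A: 3

3


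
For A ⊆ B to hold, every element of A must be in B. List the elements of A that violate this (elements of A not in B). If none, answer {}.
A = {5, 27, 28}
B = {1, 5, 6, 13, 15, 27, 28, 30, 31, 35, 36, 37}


Set A = {5, 27, 28}
Set B = {1, 5, 6, 13, 15, 27, 28, 30, 31, 35, 36, 37}
Check each element of A against B:
5 ∈ B, 27 ∈ B, 28 ∈ B
Elements of A not in B: {}

{}


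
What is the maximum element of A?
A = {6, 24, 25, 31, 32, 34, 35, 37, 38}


Set A = {6, 24, 25, 31, 32, 34, 35, 37, 38}
Elements in ascending order: 6, 24, 25, 31, 32, 34, 35, 37, 38
The largest element is 38.

38


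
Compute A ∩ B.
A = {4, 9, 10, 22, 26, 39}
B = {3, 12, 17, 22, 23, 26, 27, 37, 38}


Set A = {4, 9, 10, 22, 26, 39}
Set B = {3, 12, 17, 22, 23, 26, 27, 37, 38}
A ∩ B includes only elements in both sets.
Check each element of A against B:
4 ✗, 9 ✗, 10 ✗, 22 ✓, 26 ✓, 39 ✗
A ∩ B = {22, 26}

{22, 26}


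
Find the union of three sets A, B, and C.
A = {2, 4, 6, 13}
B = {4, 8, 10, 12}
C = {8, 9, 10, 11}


Set A = {2, 4, 6, 13}
Set B = {4, 8, 10, 12}
Set C = {8, 9, 10, 11}
First, A ∪ B = {2, 4, 6, 8, 10, 12, 13}
Then, (A ∪ B) ∪ C = {2, 4, 6, 8, 9, 10, 11, 12, 13}

{2, 4, 6, 8, 9, 10, 11, 12, 13}


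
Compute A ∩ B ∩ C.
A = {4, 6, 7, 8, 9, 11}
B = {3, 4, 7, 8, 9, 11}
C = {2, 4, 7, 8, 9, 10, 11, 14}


Set A = {4, 6, 7, 8, 9, 11}
Set B = {3, 4, 7, 8, 9, 11}
Set C = {2, 4, 7, 8, 9, 10, 11, 14}
First, A ∩ B = {4, 7, 8, 9, 11}
Then, (A ∩ B) ∩ C = {4, 7, 8, 9, 11}

{4, 7, 8, 9, 11}


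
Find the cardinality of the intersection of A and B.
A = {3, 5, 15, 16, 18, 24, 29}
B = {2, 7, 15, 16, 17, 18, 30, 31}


Set A = {3, 5, 15, 16, 18, 24, 29}
Set B = {2, 7, 15, 16, 17, 18, 30, 31}
A ∩ B = {15, 16, 18}
|A ∩ B| = 3

3


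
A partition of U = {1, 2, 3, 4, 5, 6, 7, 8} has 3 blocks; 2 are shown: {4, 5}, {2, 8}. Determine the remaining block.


U = {1, 2, 3, 4, 5, 6, 7, 8}
Shown blocks: {4, 5}, {2, 8}
A partition's blocks are pairwise disjoint and cover U, so the missing block = U \ (union of shown blocks).
Union of shown blocks: {2, 4, 5, 8}
Missing block = U \ (union) = {1, 3, 6, 7}

{1, 3, 6, 7}


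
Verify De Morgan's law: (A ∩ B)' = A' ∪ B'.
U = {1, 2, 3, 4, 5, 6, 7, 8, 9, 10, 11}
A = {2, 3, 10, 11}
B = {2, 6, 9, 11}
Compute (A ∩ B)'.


U = {1, 2, 3, 4, 5, 6, 7, 8, 9, 10, 11}
A = {2, 3, 10, 11}, B = {2, 6, 9, 11}
A ∩ B = {2, 11}
(A ∩ B)' = U \ (A ∩ B) = {1, 3, 4, 5, 6, 7, 8, 9, 10}
Verification via A' ∪ B': A' = {1, 4, 5, 6, 7, 8, 9}, B' = {1, 3, 4, 5, 7, 8, 10}
A' ∪ B' = {1, 3, 4, 5, 6, 7, 8, 9, 10} ✓

{1, 3, 4, 5, 6, 7, 8, 9, 10}


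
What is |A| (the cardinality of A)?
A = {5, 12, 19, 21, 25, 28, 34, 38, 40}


Set A = {5, 12, 19, 21, 25, 28, 34, 38, 40}
Listing elements: 5, 12, 19, 21, 25, 28, 34, 38, 40
Counting: 9 elements
|A| = 9

9


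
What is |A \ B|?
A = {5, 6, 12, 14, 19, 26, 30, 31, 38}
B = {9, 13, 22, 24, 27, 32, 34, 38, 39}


Set A = {5, 6, 12, 14, 19, 26, 30, 31, 38}
Set B = {9, 13, 22, 24, 27, 32, 34, 38, 39}
A \ B = {5, 6, 12, 14, 19, 26, 30, 31}
|A \ B| = 8

8


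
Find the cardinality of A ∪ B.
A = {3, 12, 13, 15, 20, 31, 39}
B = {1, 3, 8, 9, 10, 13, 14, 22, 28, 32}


Set A = {3, 12, 13, 15, 20, 31, 39}, |A| = 7
Set B = {1, 3, 8, 9, 10, 13, 14, 22, 28, 32}, |B| = 10
A ∩ B = {3, 13}, |A ∩ B| = 2
|A ∪ B| = |A| + |B| - |A ∩ B| = 7 + 10 - 2 = 15

15


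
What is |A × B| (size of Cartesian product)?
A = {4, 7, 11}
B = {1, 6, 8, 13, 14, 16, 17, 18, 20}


Set A = {4, 7, 11} has 3 elements.
Set B = {1, 6, 8, 13, 14, 16, 17, 18, 20} has 9 elements.
|A × B| = |A| × |B| = 3 × 9 = 27

27


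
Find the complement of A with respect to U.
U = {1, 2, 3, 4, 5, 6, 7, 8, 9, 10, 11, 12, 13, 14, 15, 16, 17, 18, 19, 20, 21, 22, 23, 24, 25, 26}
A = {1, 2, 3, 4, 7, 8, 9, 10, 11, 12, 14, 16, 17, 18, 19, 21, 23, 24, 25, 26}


Universal set U = {1, 2, 3, 4, 5, 6, 7, 8, 9, 10, 11, 12, 13, 14, 15, 16, 17, 18, 19, 20, 21, 22, 23, 24, 25, 26}
Set A = {1, 2, 3, 4, 7, 8, 9, 10, 11, 12, 14, 16, 17, 18, 19, 21, 23, 24, 25, 26}
A' = U \ A = elements in U but not in A
Checking each element of U:
1 (in A, exclude), 2 (in A, exclude), 3 (in A, exclude), 4 (in A, exclude), 5 (not in A, include), 6 (not in A, include), 7 (in A, exclude), 8 (in A, exclude), 9 (in A, exclude), 10 (in A, exclude), 11 (in A, exclude), 12 (in A, exclude), 13 (not in A, include), 14 (in A, exclude), 15 (not in A, include), 16 (in A, exclude), 17 (in A, exclude), 18 (in A, exclude), 19 (in A, exclude), 20 (not in A, include), 21 (in A, exclude), 22 (not in A, include), 23 (in A, exclude), 24 (in A, exclude), 25 (in A, exclude), 26 (in A, exclude)
A' = {5, 6, 13, 15, 20, 22}

{5, 6, 13, 15, 20, 22}


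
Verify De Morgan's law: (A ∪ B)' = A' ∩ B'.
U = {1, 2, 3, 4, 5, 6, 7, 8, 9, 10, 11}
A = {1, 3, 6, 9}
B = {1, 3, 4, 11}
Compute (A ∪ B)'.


U = {1, 2, 3, 4, 5, 6, 7, 8, 9, 10, 11}
A = {1, 3, 6, 9}, B = {1, 3, 4, 11}
A ∪ B = {1, 3, 4, 6, 9, 11}
(A ∪ B)' = U \ (A ∪ B) = {2, 5, 7, 8, 10}
Verification via A' ∩ B': A' = {2, 4, 5, 7, 8, 10, 11}, B' = {2, 5, 6, 7, 8, 9, 10}
A' ∩ B' = {2, 5, 7, 8, 10} ✓

{2, 5, 7, 8, 10}


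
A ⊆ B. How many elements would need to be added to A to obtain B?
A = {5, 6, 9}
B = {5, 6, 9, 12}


Set A = {5, 6, 9}, |A| = 3
Set B = {5, 6, 9, 12}, |B| = 4
Since A ⊆ B: B \ A = {12}
|B| - |A| = 4 - 3 = 1

1


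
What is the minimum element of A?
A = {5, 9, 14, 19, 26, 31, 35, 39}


Set A = {5, 9, 14, 19, 26, 31, 35, 39}
Elements in ascending order: 5, 9, 14, 19, 26, 31, 35, 39
The smallest element is 5.

5


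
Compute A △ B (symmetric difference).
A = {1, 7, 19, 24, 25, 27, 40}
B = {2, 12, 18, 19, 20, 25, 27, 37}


Set A = {1, 7, 19, 24, 25, 27, 40}
Set B = {2, 12, 18, 19, 20, 25, 27, 37}
A △ B = (A \ B) ∪ (B \ A)
Elements in A but not B: {1, 7, 24, 40}
Elements in B but not A: {2, 12, 18, 20, 37}
A △ B = {1, 2, 7, 12, 18, 20, 24, 37, 40}

{1, 2, 7, 12, 18, 20, 24, 37, 40}


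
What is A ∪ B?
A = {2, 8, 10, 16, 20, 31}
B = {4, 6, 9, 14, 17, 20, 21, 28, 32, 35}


Set A = {2, 8, 10, 16, 20, 31}
Set B = {4, 6, 9, 14, 17, 20, 21, 28, 32, 35}
A ∪ B includes all elements in either set.
Elements from A: {2, 8, 10, 16, 20, 31}
Elements from B not already included: {4, 6, 9, 14, 17, 21, 28, 32, 35}
A ∪ B = {2, 4, 6, 8, 9, 10, 14, 16, 17, 20, 21, 28, 31, 32, 35}

{2, 4, 6, 8, 9, 10, 14, 16, 17, 20, 21, 28, 31, 32, 35}


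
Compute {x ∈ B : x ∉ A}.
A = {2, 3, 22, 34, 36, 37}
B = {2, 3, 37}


Set A = {2, 3, 22, 34, 36, 37}
Set B = {2, 3, 37}
Check each element of B against A:
2 ∈ A, 3 ∈ A, 37 ∈ A
Elements of B not in A: {}

{}


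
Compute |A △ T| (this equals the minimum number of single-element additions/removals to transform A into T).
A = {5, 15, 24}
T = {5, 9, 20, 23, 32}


Set A = {5, 15, 24}
Set T = {5, 9, 20, 23, 32}
Elements to remove from A (in A, not in T): {15, 24} → 2 removals
Elements to add to A (in T, not in A): {9, 20, 23, 32} → 4 additions
Total edits = 2 + 4 = 6

6


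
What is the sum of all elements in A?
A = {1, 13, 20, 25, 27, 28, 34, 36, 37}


Set A = {1, 13, 20, 25, 27, 28, 34, 36, 37}
Sum = 1 + 13 + 20 + 25 + 27 + 28 + 34 + 36 + 37 = 221

221


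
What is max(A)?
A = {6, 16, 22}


Set A = {6, 16, 22}
Elements in ascending order: 6, 16, 22
The largest element is 22.

22


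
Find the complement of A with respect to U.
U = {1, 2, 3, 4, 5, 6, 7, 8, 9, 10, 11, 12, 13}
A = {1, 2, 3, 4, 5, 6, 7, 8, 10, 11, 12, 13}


Universal set U = {1, 2, 3, 4, 5, 6, 7, 8, 9, 10, 11, 12, 13}
Set A = {1, 2, 3, 4, 5, 6, 7, 8, 10, 11, 12, 13}
A' = U \ A = elements in U but not in A
Checking each element of U:
1 (in A, exclude), 2 (in A, exclude), 3 (in A, exclude), 4 (in A, exclude), 5 (in A, exclude), 6 (in A, exclude), 7 (in A, exclude), 8 (in A, exclude), 9 (not in A, include), 10 (in A, exclude), 11 (in A, exclude), 12 (in A, exclude), 13 (in A, exclude)
A' = {9}

{9}


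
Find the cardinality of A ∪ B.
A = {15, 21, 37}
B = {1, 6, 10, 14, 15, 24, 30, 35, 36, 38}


Set A = {15, 21, 37}, |A| = 3
Set B = {1, 6, 10, 14, 15, 24, 30, 35, 36, 38}, |B| = 10
A ∩ B = {15}, |A ∩ B| = 1
|A ∪ B| = |A| + |B| - |A ∩ B| = 3 + 10 - 1 = 12

12


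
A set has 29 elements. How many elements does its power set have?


The set has 29 elements.
The power set contains all possible subsets.
|P(A)| = 2^|A| = 2^29 = 536870912

536870912


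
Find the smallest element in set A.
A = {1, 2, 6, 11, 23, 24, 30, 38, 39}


Set A = {1, 2, 6, 11, 23, 24, 30, 38, 39}
Elements in ascending order: 1, 2, 6, 11, 23, 24, 30, 38, 39
The smallest element is 1.

1


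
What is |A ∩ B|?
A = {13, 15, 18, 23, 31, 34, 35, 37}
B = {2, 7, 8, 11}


Set A = {13, 15, 18, 23, 31, 34, 35, 37}
Set B = {2, 7, 8, 11}
A ∩ B = {}
|A ∩ B| = 0

0


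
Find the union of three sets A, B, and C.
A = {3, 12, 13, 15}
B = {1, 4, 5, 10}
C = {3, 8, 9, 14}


Set A = {3, 12, 13, 15}
Set B = {1, 4, 5, 10}
Set C = {3, 8, 9, 14}
First, A ∪ B = {1, 3, 4, 5, 10, 12, 13, 15}
Then, (A ∪ B) ∪ C = {1, 3, 4, 5, 8, 9, 10, 12, 13, 14, 15}

{1, 3, 4, 5, 8, 9, 10, 12, 13, 14, 15}


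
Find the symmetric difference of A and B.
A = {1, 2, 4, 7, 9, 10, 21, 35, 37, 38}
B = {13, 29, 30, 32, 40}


Set A = {1, 2, 4, 7, 9, 10, 21, 35, 37, 38}
Set B = {13, 29, 30, 32, 40}
A △ B = (A \ B) ∪ (B \ A)
Elements in A but not B: {1, 2, 4, 7, 9, 10, 21, 35, 37, 38}
Elements in B but not A: {13, 29, 30, 32, 40}
A △ B = {1, 2, 4, 7, 9, 10, 13, 21, 29, 30, 32, 35, 37, 38, 40}

{1, 2, 4, 7, 9, 10, 13, 21, 29, 30, 32, 35, 37, 38, 40}


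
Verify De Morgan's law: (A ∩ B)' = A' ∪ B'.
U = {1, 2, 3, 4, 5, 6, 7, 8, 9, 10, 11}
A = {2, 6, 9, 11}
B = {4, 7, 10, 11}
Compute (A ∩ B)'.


U = {1, 2, 3, 4, 5, 6, 7, 8, 9, 10, 11}
A = {2, 6, 9, 11}, B = {4, 7, 10, 11}
A ∩ B = {11}
(A ∩ B)' = U \ (A ∩ B) = {1, 2, 3, 4, 5, 6, 7, 8, 9, 10}
Verification via A' ∪ B': A' = {1, 3, 4, 5, 7, 8, 10}, B' = {1, 2, 3, 5, 6, 8, 9}
A' ∪ B' = {1, 2, 3, 4, 5, 6, 7, 8, 9, 10} ✓

{1, 2, 3, 4, 5, 6, 7, 8, 9, 10}


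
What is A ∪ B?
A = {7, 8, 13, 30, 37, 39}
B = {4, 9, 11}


Set A = {7, 8, 13, 30, 37, 39}
Set B = {4, 9, 11}
A ∪ B includes all elements in either set.
Elements from A: {7, 8, 13, 30, 37, 39}
Elements from B not already included: {4, 9, 11}
A ∪ B = {4, 7, 8, 9, 11, 13, 30, 37, 39}

{4, 7, 8, 9, 11, 13, 30, 37, 39}


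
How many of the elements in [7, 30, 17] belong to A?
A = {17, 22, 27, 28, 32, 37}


Set A = {17, 22, 27, 28, 32, 37}
Candidates: [7, 30, 17]
Check each candidate:
7 ∉ A, 30 ∉ A, 17 ∈ A
Count of candidates in A: 1

1


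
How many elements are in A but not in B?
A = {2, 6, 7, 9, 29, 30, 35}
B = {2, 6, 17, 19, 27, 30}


Set A = {2, 6, 7, 9, 29, 30, 35}
Set B = {2, 6, 17, 19, 27, 30}
A \ B = {7, 9, 29, 35}
|A \ B| = 4

4


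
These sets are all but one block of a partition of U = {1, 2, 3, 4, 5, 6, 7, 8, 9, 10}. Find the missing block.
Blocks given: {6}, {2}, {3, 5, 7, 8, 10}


U = {1, 2, 3, 4, 5, 6, 7, 8, 9, 10}
Shown blocks: {6}, {2}, {3, 5, 7, 8, 10}
A partition's blocks are pairwise disjoint and cover U, so the missing block = U \ (union of shown blocks).
Union of shown blocks: {2, 3, 5, 6, 7, 8, 10}
Missing block = U \ (union) = {1, 4, 9}

{1, 4, 9}


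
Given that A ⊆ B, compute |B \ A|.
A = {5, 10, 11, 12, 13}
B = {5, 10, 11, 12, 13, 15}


Set A = {5, 10, 11, 12, 13}, |A| = 5
Set B = {5, 10, 11, 12, 13, 15}, |B| = 6
Since A ⊆ B: B \ A = {15}
|B| - |A| = 6 - 5 = 1

1


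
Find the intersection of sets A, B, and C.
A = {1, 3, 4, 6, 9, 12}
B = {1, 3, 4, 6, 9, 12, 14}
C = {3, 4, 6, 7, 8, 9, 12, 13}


Set A = {1, 3, 4, 6, 9, 12}
Set B = {1, 3, 4, 6, 9, 12, 14}
Set C = {3, 4, 6, 7, 8, 9, 12, 13}
First, A ∩ B = {1, 3, 4, 6, 9, 12}
Then, (A ∩ B) ∩ C = {3, 4, 6, 9, 12}

{3, 4, 6, 9, 12}


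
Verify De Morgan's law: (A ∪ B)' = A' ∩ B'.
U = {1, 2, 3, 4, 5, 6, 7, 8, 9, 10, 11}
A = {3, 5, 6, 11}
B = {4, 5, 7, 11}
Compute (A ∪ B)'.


U = {1, 2, 3, 4, 5, 6, 7, 8, 9, 10, 11}
A = {3, 5, 6, 11}, B = {4, 5, 7, 11}
A ∪ B = {3, 4, 5, 6, 7, 11}
(A ∪ B)' = U \ (A ∪ B) = {1, 2, 8, 9, 10}
Verification via A' ∩ B': A' = {1, 2, 4, 7, 8, 9, 10}, B' = {1, 2, 3, 6, 8, 9, 10}
A' ∩ B' = {1, 2, 8, 9, 10} ✓

{1, 2, 8, 9, 10}


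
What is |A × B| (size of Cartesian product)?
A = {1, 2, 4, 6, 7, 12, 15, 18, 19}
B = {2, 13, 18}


Set A = {1, 2, 4, 6, 7, 12, 15, 18, 19} has 9 elements.
Set B = {2, 13, 18} has 3 elements.
|A × B| = |A| × |B| = 9 × 3 = 27

27


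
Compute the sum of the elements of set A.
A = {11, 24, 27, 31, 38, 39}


Set A = {11, 24, 27, 31, 38, 39}
Sum = 11 + 24 + 27 + 31 + 38 + 39 = 170

170


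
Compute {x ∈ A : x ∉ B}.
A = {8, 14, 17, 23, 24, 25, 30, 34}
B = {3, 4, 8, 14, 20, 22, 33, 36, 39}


Set A = {8, 14, 17, 23, 24, 25, 30, 34}
Set B = {3, 4, 8, 14, 20, 22, 33, 36, 39}
Check each element of A against B:
8 ∈ B, 14 ∈ B, 17 ∉ B (include), 23 ∉ B (include), 24 ∉ B (include), 25 ∉ B (include), 30 ∉ B (include), 34 ∉ B (include)
Elements of A not in B: {17, 23, 24, 25, 30, 34}

{17, 23, 24, 25, 30, 34}


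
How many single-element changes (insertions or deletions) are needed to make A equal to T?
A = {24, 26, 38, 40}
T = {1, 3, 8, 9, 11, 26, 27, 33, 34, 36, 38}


Set A = {24, 26, 38, 40}
Set T = {1, 3, 8, 9, 11, 26, 27, 33, 34, 36, 38}
Elements to remove from A (in A, not in T): {24, 40} → 2 removals
Elements to add to A (in T, not in A): {1, 3, 8, 9, 11, 27, 33, 34, 36} → 9 additions
Total edits = 2 + 9 = 11

11


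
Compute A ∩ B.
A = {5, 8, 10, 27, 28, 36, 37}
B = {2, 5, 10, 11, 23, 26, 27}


Set A = {5, 8, 10, 27, 28, 36, 37}
Set B = {2, 5, 10, 11, 23, 26, 27}
A ∩ B includes only elements in both sets.
Check each element of A against B:
5 ✓, 8 ✗, 10 ✓, 27 ✓, 28 ✗, 36 ✗, 37 ✗
A ∩ B = {5, 10, 27}

{5, 10, 27}


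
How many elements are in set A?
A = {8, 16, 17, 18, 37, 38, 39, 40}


Set A = {8, 16, 17, 18, 37, 38, 39, 40}
Listing elements: 8, 16, 17, 18, 37, 38, 39, 40
Counting: 8 elements
|A| = 8

8


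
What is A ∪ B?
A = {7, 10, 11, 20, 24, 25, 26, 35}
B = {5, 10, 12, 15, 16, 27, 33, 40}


Set A = {7, 10, 11, 20, 24, 25, 26, 35}
Set B = {5, 10, 12, 15, 16, 27, 33, 40}
A ∪ B includes all elements in either set.
Elements from A: {7, 10, 11, 20, 24, 25, 26, 35}
Elements from B not already included: {5, 12, 15, 16, 27, 33, 40}
A ∪ B = {5, 7, 10, 11, 12, 15, 16, 20, 24, 25, 26, 27, 33, 35, 40}

{5, 7, 10, 11, 12, 15, 16, 20, 24, 25, 26, 27, 33, 35, 40}


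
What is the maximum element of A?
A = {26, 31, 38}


Set A = {26, 31, 38}
Elements in ascending order: 26, 31, 38
The largest element is 38.

38


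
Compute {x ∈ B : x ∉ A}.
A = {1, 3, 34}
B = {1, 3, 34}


Set A = {1, 3, 34}
Set B = {1, 3, 34}
Check each element of B against A:
1 ∈ A, 3 ∈ A, 34 ∈ A
Elements of B not in A: {}

{}


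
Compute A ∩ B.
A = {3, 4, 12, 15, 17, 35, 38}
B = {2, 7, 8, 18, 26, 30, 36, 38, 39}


Set A = {3, 4, 12, 15, 17, 35, 38}
Set B = {2, 7, 8, 18, 26, 30, 36, 38, 39}
A ∩ B includes only elements in both sets.
Check each element of A against B:
3 ✗, 4 ✗, 12 ✗, 15 ✗, 17 ✗, 35 ✗, 38 ✓
A ∩ B = {38}

{38}


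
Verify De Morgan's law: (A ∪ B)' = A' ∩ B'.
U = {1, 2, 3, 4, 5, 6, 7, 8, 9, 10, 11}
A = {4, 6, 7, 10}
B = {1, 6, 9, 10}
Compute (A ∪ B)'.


U = {1, 2, 3, 4, 5, 6, 7, 8, 9, 10, 11}
A = {4, 6, 7, 10}, B = {1, 6, 9, 10}
A ∪ B = {1, 4, 6, 7, 9, 10}
(A ∪ B)' = U \ (A ∪ B) = {2, 3, 5, 8, 11}
Verification via A' ∩ B': A' = {1, 2, 3, 5, 8, 9, 11}, B' = {2, 3, 4, 5, 7, 8, 11}
A' ∩ B' = {2, 3, 5, 8, 11} ✓

{2, 3, 5, 8, 11}


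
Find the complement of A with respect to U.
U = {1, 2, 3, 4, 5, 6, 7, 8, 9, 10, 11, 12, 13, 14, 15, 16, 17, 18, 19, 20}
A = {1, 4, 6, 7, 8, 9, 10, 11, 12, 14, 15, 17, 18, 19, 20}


Universal set U = {1, 2, 3, 4, 5, 6, 7, 8, 9, 10, 11, 12, 13, 14, 15, 16, 17, 18, 19, 20}
Set A = {1, 4, 6, 7, 8, 9, 10, 11, 12, 14, 15, 17, 18, 19, 20}
A' = U \ A = elements in U but not in A
Checking each element of U:
1 (in A, exclude), 2 (not in A, include), 3 (not in A, include), 4 (in A, exclude), 5 (not in A, include), 6 (in A, exclude), 7 (in A, exclude), 8 (in A, exclude), 9 (in A, exclude), 10 (in A, exclude), 11 (in A, exclude), 12 (in A, exclude), 13 (not in A, include), 14 (in A, exclude), 15 (in A, exclude), 16 (not in A, include), 17 (in A, exclude), 18 (in A, exclude), 19 (in A, exclude), 20 (in A, exclude)
A' = {2, 3, 5, 13, 16}

{2, 3, 5, 13, 16}


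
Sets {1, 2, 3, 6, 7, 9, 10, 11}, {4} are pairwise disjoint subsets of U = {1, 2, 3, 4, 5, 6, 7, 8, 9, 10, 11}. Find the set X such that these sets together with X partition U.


U = {1, 2, 3, 4, 5, 6, 7, 8, 9, 10, 11}
Shown blocks: {1, 2, 3, 6, 7, 9, 10, 11}, {4}
A partition's blocks are pairwise disjoint and cover U, so the missing block = U \ (union of shown blocks).
Union of shown blocks: {1, 2, 3, 4, 6, 7, 9, 10, 11}
Missing block = U \ (union) = {5, 8}

{5, 8}


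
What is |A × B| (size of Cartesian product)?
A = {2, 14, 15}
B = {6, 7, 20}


Set A = {2, 14, 15} has 3 elements.
Set B = {6, 7, 20} has 3 elements.
|A × B| = |A| × |B| = 3 × 3 = 9

9


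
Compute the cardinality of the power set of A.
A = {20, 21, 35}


Set A = {20, 21, 35}
|A| = 3
The power set P(A) contains all subsets of A.
|P(A)| = 2^|A| = 2^3 = 8

8


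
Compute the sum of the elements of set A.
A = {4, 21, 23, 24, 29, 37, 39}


Set A = {4, 21, 23, 24, 29, 37, 39}
Sum = 4 + 21 + 23 + 24 + 29 + 37 + 39 = 177

177


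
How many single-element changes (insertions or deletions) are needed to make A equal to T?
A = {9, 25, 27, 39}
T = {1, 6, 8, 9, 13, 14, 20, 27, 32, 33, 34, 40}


Set A = {9, 25, 27, 39}
Set T = {1, 6, 8, 9, 13, 14, 20, 27, 32, 33, 34, 40}
Elements to remove from A (in A, not in T): {25, 39} → 2 removals
Elements to add to A (in T, not in A): {1, 6, 8, 13, 14, 20, 32, 33, 34, 40} → 10 additions
Total edits = 2 + 10 = 12

12


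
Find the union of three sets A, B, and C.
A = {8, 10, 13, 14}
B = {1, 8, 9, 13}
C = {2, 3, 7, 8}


Set A = {8, 10, 13, 14}
Set B = {1, 8, 9, 13}
Set C = {2, 3, 7, 8}
First, A ∪ B = {1, 8, 9, 10, 13, 14}
Then, (A ∪ B) ∪ C = {1, 2, 3, 7, 8, 9, 10, 13, 14}

{1, 2, 3, 7, 8, 9, 10, 13, 14}


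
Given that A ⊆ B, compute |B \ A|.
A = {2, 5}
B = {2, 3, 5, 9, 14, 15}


Set A = {2, 5}, |A| = 2
Set B = {2, 3, 5, 9, 14, 15}, |B| = 6
Since A ⊆ B: B \ A = {3, 9, 14, 15}
|B| - |A| = 6 - 2 = 4

4


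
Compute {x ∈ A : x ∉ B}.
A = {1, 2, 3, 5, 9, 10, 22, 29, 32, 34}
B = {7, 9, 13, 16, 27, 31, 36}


Set A = {1, 2, 3, 5, 9, 10, 22, 29, 32, 34}
Set B = {7, 9, 13, 16, 27, 31, 36}
Check each element of A against B:
1 ∉ B (include), 2 ∉ B (include), 3 ∉ B (include), 5 ∉ B (include), 9 ∈ B, 10 ∉ B (include), 22 ∉ B (include), 29 ∉ B (include), 32 ∉ B (include), 34 ∉ B (include)
Elements of A not in B: {1, 2, 3, 5, 10, 22, 29, 32, 34}

{1, 2, 3, 5, 10, 22, 29, 32, 34}


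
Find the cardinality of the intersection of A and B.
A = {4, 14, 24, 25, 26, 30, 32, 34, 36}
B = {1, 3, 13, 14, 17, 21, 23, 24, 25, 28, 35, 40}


Set A = {4, 14, 24, 25, 26, 30, 32, 34, 36}
Set B = {1, 3, 13, 14, 17, 21, 23, 24, 25, 28, 35, 40}
A ∩ B = {14, 24, 25}
|A ∩ B| = 3

3


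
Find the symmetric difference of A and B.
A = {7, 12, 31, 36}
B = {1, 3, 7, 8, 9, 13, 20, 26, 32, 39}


Set A = {7, 12, 31, 36}
Set B = {1, 3, 7, 8, 9, 13, 20, 26, 32, 39}
A △ B = (A \ B) ∪ (B \ A)
Elements in A but not B: {12, 31, 36}
Elements in B but not A: {1, 3, 8, 9, 13, 20, 26, 32, 39}
A △ B = {1, 3, 8, 9, 12, 13, 20, 26, 31, 32, 36, 39}

{1, 3, 8, 9, 12, 13, 20, 26, 31, 32, 36, 39}


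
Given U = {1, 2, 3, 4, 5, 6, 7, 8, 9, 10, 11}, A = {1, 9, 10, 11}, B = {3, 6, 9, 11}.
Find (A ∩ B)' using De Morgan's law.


U = {1, 2, 3, 4, 5, 6, 7, 8, 9, 10, 11}
A = {1, 9, 10, 11}, B = {3, 6, 9, 11}
A ∩ B = {9, 11}
(A ∩ B)' = U \ (A ∩ B) = {1, 2, 3, 4, 5, 6, 7, 8, 10}
Verification via A' ∪ B': A' = {2, 3, 4, 5, 6, 7, 8}, B' = {1, 2, 4, 5, 7, 8, 10}
A' ∪ B' = {1, 2, 3, 4, 5, 6, 7, 8, 10} ✓

{1, 2, 3, 4, 5, 6, 7, 8, 10}


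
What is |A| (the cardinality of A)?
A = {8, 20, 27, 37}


Set A = {8, 20, 27, 37}
Listing elements: 8, 20, 27, 37
Counting: 4 elements
|A| = 4

4


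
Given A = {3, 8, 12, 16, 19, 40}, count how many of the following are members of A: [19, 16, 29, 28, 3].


Set A = {3, 8, 12, 16, 19, 40}
Candidates: [19, 16, 29, 28, 3]
Check each candidate:
19 ∈ A, 16 ∈ A, 29 ∉ A, 28 ∉ A, 3 ∈ A
Count of candidates in A: 3

3


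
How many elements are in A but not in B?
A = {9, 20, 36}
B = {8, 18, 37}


Set A = {9, 20, 36}
Set B = {8, 18, 37}
A \ B = {9, 20, 36}
|A \ B| = 3

3


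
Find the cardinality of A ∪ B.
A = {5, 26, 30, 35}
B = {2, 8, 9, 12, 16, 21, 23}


Set A = {5, 26, 30, 35}, |A| = 4
Set B = {2, 8, 9, 12, 16, 21, 23}, |B| = 7
A ∩ B = {}, |A ∩ B| = 0
|A ∪ B| = |A| + |B| - |A ∩ B| = 4 + 7 - 0 = 11

11


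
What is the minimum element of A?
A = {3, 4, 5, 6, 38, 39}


Set A = {3, 4, 5, 6, 38, 39}
Elements in ascending order: 3, 4, 5, 6, 38, 39
The smallest element is 3.

3


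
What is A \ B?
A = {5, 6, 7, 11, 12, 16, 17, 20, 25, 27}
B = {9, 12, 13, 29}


Set A = {5, 6, 7, 11, 12, 16, 17, 20, 25, 27}
Set B = {9, 12, 13, 29}
A \ B includes elements in A that are not in B.
Check each element of A:
5 (not in B, keep), 6 (not in B, keep), 7 (not in B, keep), 11 (not in B, keep), 12 (in B, remove), 16 (not in B, keep), 17 (not in B, keep), 20 (not in B, keep), 25 (not in B, keep), 27 (not in B, keep)
A \ B = {5, 6, 7, 11, 16, 17, 20, 25, 27}

{5, 6, 7, 11, 16, 17, 20, 25, 27}


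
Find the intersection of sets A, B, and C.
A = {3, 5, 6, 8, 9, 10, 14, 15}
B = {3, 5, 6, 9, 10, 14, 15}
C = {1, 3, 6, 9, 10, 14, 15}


Set A = {3, 5, 6, 8, 9, 10, 14, 15}
Set B = {3, 5, 6, 9, 10, 14, 15}
Set C = {1, 3, 6, 9, 10, 14, 15}
First, A ∩ B = {3, 5, 6, 9, 10, 14, 15}
Then, (A ∩ B) ∩ C = {3, 6, 9, 10, 14, 15}

{3, 6, 9, 10, 14, 15}


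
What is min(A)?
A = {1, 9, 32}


Set A = {1, 9, 32}
Elements in ascending order: 1, 9, 32
The smallest element is 1.

1


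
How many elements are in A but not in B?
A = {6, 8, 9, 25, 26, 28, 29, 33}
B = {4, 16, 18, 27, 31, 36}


Set A = {6, 8, 9, 25, 26, 28, 29, 33}
Set B = {4, 16, 18, 27, 31, 36}
A \ B = {6, 8, 9, 25, 26, 28, 29, 33}
|A \ B| = 8

8


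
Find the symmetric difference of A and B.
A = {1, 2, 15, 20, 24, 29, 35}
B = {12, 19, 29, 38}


Set A = {1, 2, 15, 20, 24, 29, 35}
Set B = {12, 19, 29, 38}
A △ B = (A \ B) ∪ (B \ A)
Elements in A but not B: {1, 2, 15, 20, 24, 35}
Elements in B but not A: {12, 19, 38}
A △ B = {1, 2, 12, 15, 19, 20, 24, 35, 38}

{1, 2, 12, 15, 19, 20, 24, 35, 38}


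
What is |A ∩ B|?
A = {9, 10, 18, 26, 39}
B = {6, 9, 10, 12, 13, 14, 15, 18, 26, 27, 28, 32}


Set A = {9, 10, 18, 26, 39}
Set B = {6, 9, 10, 12, 13, 14, 15, 18, 26, 27, 28, 32}
A ∩ B = {9, 10, 18, 26}
|A ∩ B| = 4

4


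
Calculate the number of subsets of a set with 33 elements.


The set has 33 elements.
The power set contains all possible subsets.
|P(A)| = 2^|A| = 2^33 = 8589934592

8589934592


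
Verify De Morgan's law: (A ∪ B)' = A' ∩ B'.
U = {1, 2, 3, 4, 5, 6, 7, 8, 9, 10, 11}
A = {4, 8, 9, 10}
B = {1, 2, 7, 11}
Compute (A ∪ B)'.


U = {1, 2, 3, 4, 5, 6, 7, 8, 9, 10, 11}
A = {4, 8, 9, 10}, B = {1, 2, 7, 11}
A ∪ B = {1, 2, 4, 7, 8, 9, 10, 11}
(A ∪ B)' = U \ (A ∪ B) = {3, 5, 6}
Verification via A' ∩ B': A' = {1, 2, 3, 5, 6, 7, 11}, B' = {3, 4, 5, 6, 8, 9, 10}
A' ∩ B' = {3, 5, 6} ✓

{3, 5, 6}
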